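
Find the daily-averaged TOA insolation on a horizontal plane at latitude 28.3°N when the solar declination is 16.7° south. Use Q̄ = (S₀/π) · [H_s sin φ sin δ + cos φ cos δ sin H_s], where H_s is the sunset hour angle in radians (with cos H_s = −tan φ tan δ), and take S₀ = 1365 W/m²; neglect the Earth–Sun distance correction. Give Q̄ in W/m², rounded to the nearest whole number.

278 W/m²

cos H_s = −tan(28.3°) · tan(-16.7°) = 0.1615, so H_s = arccos(0.1615) = 80.71°. In radians, H_s = 1.4087.
H_s sin φ sin δ = 1.4087 × 0.4741 × -0.2874 = -0.1919.
cos φ cos δ sin H_s = 0.8805 × 0.9578 × 0.9869 = 0.8323.
Q̄ = (1365/π) × (-0.1919 + 0.8323) = 434.49 × 0.6404 = 278.25 W/m².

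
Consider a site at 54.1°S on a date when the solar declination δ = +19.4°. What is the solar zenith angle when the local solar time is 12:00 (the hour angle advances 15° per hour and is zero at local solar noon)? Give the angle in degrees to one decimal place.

73.5°

Hour angle H = 15° × (12 − 12) = 0.00°.
cos θ_z = sin φ sin δ + cos φ cos δ cos H = (-0.8100)(0.3322) + (0.5864)(0.9432)(1.0000) = 0.2840.
θ_z = arccos(0.2840) = 73.50°.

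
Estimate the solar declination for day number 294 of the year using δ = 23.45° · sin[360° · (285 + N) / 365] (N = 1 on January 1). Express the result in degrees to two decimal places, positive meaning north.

-12.10°

360 × (285 + 294) / 365 = 571.068°; sin(571.068°) = -0.5161.
δ = 23.45 × -0.5161 = -12.103° ≈ -12.10°.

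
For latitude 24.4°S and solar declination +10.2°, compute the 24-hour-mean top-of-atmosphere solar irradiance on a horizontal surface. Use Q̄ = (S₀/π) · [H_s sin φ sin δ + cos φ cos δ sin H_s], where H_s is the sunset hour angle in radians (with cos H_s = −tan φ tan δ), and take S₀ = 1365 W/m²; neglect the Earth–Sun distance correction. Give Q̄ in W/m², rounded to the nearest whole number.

341 W/m²

cos H_s = −tan(-24.4°) · tan(10.2°) = 0.0816, so H_s = arccos(0.0816) = 85.32°. In radians, H_s = 1.4891.
H_s sin φ sin δ = 1.4891 × -0.4131 × 0.1771 = -0.1089.
cos φ cos δ sin H_s = 0.9107 × 0.9842 × 0.9967 = 0.8934.
Q̄ = (1365/π) × (-0.1089 + 0.8934) = 434.49 × 0.7845 = 340.86 W/m².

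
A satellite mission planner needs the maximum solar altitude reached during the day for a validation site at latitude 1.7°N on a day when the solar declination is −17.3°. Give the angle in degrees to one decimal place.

At local solar noon the hour angle is zero, so the elevation is 90° − |φ − δ| = 90° − |1.7° − (-17.3°)| = 90° − 19.0° = 71.0°.

71.0°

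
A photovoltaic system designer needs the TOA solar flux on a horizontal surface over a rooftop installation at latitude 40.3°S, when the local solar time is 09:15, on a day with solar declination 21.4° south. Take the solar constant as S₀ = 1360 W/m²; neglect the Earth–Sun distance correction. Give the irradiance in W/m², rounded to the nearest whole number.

1047 W/m²

Hour angle H = 15° × (9.25 − 12) = -41.25°.
cos θ_z = sin(-40.3°) sin(-21.4°) + cos(-40.3°) cos(-21.4°) cos(-41.25°) = 0.2360 + 0.5339 = 0.7699.
Top-of-atmosphere irradiance = S₀ cos θ_z = 1360 × 0.7699 = 1047.06 W/m².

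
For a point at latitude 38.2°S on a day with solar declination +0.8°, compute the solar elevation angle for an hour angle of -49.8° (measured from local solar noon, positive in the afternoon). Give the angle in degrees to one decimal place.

cos θ_z = sin φ sin δ + cos φ cos δ cos H = (-0.6184)(0.0140) + (0.7859)(0.9999)(0.6455) = 0.4986.
θ_z = arccos(0.4986) = 60.09°, so the elevation is 90° − 60.09° = 29.91°.

29.9°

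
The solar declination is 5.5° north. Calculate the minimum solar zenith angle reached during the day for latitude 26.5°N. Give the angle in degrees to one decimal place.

At local solar noon the hour angle is zero, so the zenith angle is |φ − δ| = |26.5° − (5.5°)| = 21.0°.

21.0°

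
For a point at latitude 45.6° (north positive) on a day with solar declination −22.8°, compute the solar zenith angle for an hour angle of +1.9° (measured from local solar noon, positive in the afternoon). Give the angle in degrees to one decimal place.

68.4°

cos θ_z = sin(45.6°) sin(-22.8°) + cos(45.6°) cos(-22.8°) cos(1.90°) = -0.2769 + 0.6446 = 0.3677.
θ_z = arccos(0.3677) = 68.43°.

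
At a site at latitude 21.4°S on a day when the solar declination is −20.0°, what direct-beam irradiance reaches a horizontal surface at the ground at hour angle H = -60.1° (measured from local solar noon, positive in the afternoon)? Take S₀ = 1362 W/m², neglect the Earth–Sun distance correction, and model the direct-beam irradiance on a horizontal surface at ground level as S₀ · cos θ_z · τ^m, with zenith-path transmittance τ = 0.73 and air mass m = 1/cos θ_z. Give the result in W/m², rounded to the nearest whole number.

cos θ_z = sin φ sin δ + cos φ cos δ cos H = (-0.3649)(-0.3420) + (0.9311)(0.9397)(0.4985) = 0.5610.
Air mass m = 1/cos θ_z = 1/0.5610 = 1.783; τ^m = 0.73^1.783 = 0.5706.
Surface direct beam = 1362 × 0.5610 × 0.5706 = 435.99 W/m².

436 W/m²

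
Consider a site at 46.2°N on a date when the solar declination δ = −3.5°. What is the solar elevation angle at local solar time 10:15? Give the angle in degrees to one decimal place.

35.1°

Hour angle H = 15° × (10.25 − 12) = -26.25°.
With φ = 46.2°, δ = -3.5°, H = -26.25°: sin φ sin δ = -0.0441, cos φ cos δ cos H = 0.6196, so cos θ_z = 0.5755.
θ_z = arccos(0.5755) = 54.87°, so the elevation is 90° − 54.87° = 35.13°.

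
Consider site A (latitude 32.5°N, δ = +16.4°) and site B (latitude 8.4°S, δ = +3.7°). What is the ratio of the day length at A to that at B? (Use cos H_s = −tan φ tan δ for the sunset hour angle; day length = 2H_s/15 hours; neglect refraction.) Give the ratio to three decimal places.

A: H_s = arccos(−tan 32.5° · tan 16.4°) = 100.81°, so 2H_s/15 = 13.4413 h.
B: H_s = arccos(−tan -8.4° · tan 3.7°) = 89.45°, so 2H_s/15 = 11.9267 h.
Ratio A/B = 13.4413 / 11.9267 = 1.1270.

1.127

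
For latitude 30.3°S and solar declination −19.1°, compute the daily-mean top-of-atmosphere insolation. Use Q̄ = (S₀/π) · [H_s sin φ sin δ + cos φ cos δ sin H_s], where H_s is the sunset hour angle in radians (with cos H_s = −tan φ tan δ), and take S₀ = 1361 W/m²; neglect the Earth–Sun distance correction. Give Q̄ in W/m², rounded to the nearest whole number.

−tan φ tan δ = −(-0.5844)(-0.3463) = -0.2024; H_s = arccos(-0.2024) = 101.68°. In radians, H_s = 1.7747.
H_s sin φ sin δ = 1.7747 × -0.5045 × -0.3272 = 0.2930.
cos φ cos δ sin H_s = 0.8634 × 0.9449 × 0.9793 = 0.7989.
Q̄ = (1361/π) × (0.2930 + 0.7989) = 433.22 × 1.0919 = 473.03 W/m².

473 W/m²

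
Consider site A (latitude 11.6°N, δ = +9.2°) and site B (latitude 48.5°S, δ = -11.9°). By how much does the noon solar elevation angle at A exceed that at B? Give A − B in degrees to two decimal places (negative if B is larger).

A: 90° − |11.6 − (9.2)| = 87.60°.
B: 90° − |-48.5 − (-11.9)| = 53.40°.
A − B = 87.60 − 53.40 = 34.20°.

+34.20°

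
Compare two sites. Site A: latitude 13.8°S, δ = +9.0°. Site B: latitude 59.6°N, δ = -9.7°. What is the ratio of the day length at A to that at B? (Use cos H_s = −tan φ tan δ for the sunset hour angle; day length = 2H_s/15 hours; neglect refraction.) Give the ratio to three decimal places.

A: H_s = arccos(−tan -13.8° · tan 9.0°) = 87.77°, so 2H_s/15 = 11.7027 h.
B: H_s = arccos(−tan 59.6° · tan -9.7°) = 73.06°, so 2H_s/15 = 9.7413 h.
Ratio A/B = 11.7027 / 9.7413 = 1.2013.

1.201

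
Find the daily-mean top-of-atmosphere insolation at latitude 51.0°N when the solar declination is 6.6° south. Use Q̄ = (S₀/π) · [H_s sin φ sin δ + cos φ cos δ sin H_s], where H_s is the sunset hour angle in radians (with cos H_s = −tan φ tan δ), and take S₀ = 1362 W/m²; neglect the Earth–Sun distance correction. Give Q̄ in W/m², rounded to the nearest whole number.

213 W/m²

cos H_s = −tan(51.0°) · tan(-6.6°) = 0.1429, so H_s = arccos(0.1429) = 81.78°. In radians, H_s = 1.4273.
H_s sin φ sin δ = 1.4273 × 0.7771 × -0.1149 = -0.1274.
cos φ cos δ sin H_s = 0.6293 × 0.9934 × 0.9897 = 0.6187.
Q̄ = (1362/π) × (-0.1274 + 0.6187) = 433.54 × 0.4913 = 213.00 W/m².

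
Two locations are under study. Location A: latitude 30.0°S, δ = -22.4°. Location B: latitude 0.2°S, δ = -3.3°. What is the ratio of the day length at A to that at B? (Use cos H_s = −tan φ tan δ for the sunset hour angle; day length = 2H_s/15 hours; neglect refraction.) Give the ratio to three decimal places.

1.153

A: H_s = arccos(−tan -30.0° · tan -22.4°) = 103.77°, so 2H_s/15 = 13.8360 h.
B: H_s = arccos(−tan -0.2° · tan -3.3°) = 90.01°, so 2H_s/15 = 12.0013 h.
Ratio A/B = 13.8360 / 12.0013 = 1.1529.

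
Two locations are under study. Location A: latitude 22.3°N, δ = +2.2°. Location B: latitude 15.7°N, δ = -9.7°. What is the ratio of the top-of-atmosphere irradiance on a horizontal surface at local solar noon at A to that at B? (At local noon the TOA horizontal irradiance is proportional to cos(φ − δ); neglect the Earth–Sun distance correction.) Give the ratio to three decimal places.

A: cos θ_z = cos(22.3° − (2.2°)) = 0.9391.
B: cos θ_z = cos(15.7° − (-9.7°)) = 0.9033.
Ratio A/B = 0.9391 / 0.9033 = 1.0396.

1.040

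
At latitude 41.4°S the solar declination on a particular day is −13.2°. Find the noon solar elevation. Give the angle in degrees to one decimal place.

At local solar noon the hour angle is zero, so the elevation is 90° − |φ − δ| = 90° − |-41.4° − (-13.2°)| = 90° − 28.2° = 61.8°.

61.8°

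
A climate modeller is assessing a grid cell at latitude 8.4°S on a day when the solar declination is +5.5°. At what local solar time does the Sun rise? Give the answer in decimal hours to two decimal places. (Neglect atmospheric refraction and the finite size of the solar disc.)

6.05 h

The sunset hour angle satisfies cos H_s = −tan φ tan δ = 0.0142, giving H_s = 89.19°.
Sunrise is at 12 − H_s/15 = 12 − 5.946 = 6.054 h local solar time.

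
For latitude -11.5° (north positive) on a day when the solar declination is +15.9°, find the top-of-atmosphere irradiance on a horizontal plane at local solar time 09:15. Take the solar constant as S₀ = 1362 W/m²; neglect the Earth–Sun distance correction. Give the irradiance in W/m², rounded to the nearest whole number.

Hour angle H = 15° × (9.25 − 12) = -41.25°.
With φ = -11.5°, δ = 15.9°, H = -41.25°: sin φ sin δ = -0.0546, cos φ cos δ cos H = 0.7086, so cos θ_z = 0.6540.
Top-of-atmosphere irradiance = S₀ cos θ_z = 1362 × 0.6540 = 890.75 W/m².

891 W/m²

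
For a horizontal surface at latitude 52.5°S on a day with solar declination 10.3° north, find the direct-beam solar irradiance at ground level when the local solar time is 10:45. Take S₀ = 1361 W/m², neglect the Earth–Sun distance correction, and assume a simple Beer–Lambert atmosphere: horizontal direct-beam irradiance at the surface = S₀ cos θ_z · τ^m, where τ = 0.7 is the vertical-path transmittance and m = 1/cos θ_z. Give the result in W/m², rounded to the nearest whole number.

250 W/m²

Hour angle H = 15° × (10.75 − 12) = -18.75°.
cos θ_z = sin φ sin δ + cos φ cos δ cos H = (-0.7934)(0.1788) + (0.6088)(0.9839)(0.9469) = 0.4253.
Air mass m = 1/cos θ_z = 1/0.4253 = 2.351; τ^m = 0.7^2.351 = 0.4323.
Surface direct beam = 1361 × 0.4253 × 0.4323 = 250.23 W/m².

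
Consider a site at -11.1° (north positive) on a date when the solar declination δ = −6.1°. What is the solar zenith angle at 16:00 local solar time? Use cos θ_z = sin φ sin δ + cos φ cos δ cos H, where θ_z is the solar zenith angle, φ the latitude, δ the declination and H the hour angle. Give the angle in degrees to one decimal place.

59.4°

Hour angle H = 15° × (16 − 12) = 60.00°.
cos θ_z = sin(-11.1°) sin(-6.1°) + cos(-11.1°) cos(-6.1°) cos(60.00°) = 0.0205 + 0.4879 = 0.5084.
θ_z = arccos(0.5084) = 59.44°.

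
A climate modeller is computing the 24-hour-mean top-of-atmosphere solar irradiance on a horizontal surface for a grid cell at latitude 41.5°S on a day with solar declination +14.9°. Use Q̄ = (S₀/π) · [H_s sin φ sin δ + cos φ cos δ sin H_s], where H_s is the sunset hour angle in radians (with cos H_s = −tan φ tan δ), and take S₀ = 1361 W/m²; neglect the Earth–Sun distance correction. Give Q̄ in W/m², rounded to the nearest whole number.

206 W/m²

−tan φ tan δ = −(-0.8847)(0.2661) = 0.2354; H_s = arccos(0.2354) = 76.38°. In radians, H_s = 1.3331.
H_s sin φ sin δ = 1.3331 × -0.6626 × 0.2571 = -0.2271.
cos φ cos δ sin H_s = 0.7490 × 0.9664 × 0.9719 = 0.7035.
Q̄ = (1361/π) × (-0.2271 + 0.7035) = 433.22 × 0.4764 = 206.39 W/m².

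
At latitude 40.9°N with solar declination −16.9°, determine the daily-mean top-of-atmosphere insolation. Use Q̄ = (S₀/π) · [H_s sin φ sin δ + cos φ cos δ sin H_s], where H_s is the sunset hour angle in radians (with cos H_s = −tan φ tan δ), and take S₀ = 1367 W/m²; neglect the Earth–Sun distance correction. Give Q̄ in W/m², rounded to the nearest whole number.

−tan φ tan δ = −(0.8662)(-0.3038) = 0.2632; H_s = arccos(0.2632) = 74.74°. In radians, H_s = 1.3045.
H_s sin φ sin δ = 1.3045 × 0.6547 × -0.2907 = -0.2483.
cos φ cos δ sin H_s = 0.7559 × 0.9568 × 0.9648 = 0.6978.
Q̄ = (1367/π) × (-0.2483 + 0.6978) = 435.13 × 0.4495 = 195.59 W/m².

196 W/m²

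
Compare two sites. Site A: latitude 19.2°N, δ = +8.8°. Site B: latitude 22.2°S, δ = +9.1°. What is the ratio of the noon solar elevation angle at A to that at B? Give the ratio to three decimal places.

1.356

A: 90° − |19.2 − (8.8)| = 79.60°.
B: 90° − |-22.2 − (9.1)| = 58.70°.
Ratio A/B = 79.6000 / 58.7000 = 1.3560.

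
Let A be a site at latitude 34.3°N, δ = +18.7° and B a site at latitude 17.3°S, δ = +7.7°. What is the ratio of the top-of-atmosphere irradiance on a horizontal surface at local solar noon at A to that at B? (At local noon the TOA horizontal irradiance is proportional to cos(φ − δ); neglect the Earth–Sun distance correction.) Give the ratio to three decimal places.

1.063

A: cos θ_z = cos(34.3° − (18.7°)) = 0.9632.
B: cos θ_z = cos(-17.3° − (7.7°)) = 0.9063.
Ratio A/B = 0.9632 / 0.9063 = 1.0628.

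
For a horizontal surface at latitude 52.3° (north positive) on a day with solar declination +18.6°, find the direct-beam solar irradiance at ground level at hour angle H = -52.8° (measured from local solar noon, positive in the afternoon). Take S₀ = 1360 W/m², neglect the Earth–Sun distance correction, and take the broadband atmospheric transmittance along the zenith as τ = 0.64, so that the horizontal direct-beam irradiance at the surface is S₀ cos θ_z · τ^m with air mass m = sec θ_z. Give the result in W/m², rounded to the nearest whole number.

391 W/m²

cos θ_z = sin φ sin δ + cos φ cos δ cos H = (0.7912)(0.3190) + (0.6115)(0.9478)(0.6046) = 0.6028.
Air mass m = 1/cos θ_z = 1/0.6028 = 1.659; τ^m = 0.64^1.659 = 0.4769.
Surface direct beam = 1360 × 0.6028 × 0.4769 = 390.97 W/m².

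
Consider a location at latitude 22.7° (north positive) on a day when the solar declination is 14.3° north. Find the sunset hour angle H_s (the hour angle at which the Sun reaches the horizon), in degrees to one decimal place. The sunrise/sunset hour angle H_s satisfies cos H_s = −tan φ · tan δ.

cos H_s = −tan(22.7°) · tan(14.3°) = -0.1066, so H_s = arccos(-0.1066) = 96.12°.

96.1°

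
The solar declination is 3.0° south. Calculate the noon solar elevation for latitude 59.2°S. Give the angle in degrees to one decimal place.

33.8°

At local solar noon the hour angle is zero, so the elevation is 90° − |φ − δ| = 90° − |-59.2° − (-3.0°)| = 90° − 56.2° = 33.8°.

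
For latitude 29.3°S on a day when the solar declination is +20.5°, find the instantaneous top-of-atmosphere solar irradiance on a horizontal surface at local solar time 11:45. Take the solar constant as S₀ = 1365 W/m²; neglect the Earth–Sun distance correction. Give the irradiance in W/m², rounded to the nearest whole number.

Hour angle H = 15° × (11.75 − 12) = -3.75°.
cos θ_z = sin(-29.3°) sin(20.5°) + cos(-29.3°) cos(20.5°) cos(-3.75°) = -0.1714 + 0.8151 = 0.6437.
Top-of-atmosphere irradiance = S₀ cos θ_z = 1365 × 0.6437 = 878.65 W/m².

879 W/m²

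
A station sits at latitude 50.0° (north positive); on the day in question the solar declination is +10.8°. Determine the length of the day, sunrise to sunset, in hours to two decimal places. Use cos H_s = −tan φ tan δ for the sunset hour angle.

−tan φ tan δ = −(1.1918)(0.1908) = -0.2274; H_s = arccos(-0.2274) = 103.14°.
Day length = 2 H_s / 15° h⁻¹ = 206.28° / 15 = 13.752 h.

13.75 hours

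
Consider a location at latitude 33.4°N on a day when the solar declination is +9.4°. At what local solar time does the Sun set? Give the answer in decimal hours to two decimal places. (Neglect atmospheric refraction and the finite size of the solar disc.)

cos H_s = −tan(33.4°) · tan(9.4°) = -0.1092, so H_s = arccos(-0.1092) = 96.27°.
Sunset is at 12 + H_s/15 = 12 + 6.418 = 18.418 h local solar time.

18.42 h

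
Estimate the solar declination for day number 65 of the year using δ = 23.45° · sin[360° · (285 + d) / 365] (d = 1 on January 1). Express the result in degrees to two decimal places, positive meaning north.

-5.99°

360 × (285 + 65) / 365 = 345.205°; sin(345.205°) = -0.2554.
δ = 23.45 × -0.2554 = -5.989° ≈ -5.99°.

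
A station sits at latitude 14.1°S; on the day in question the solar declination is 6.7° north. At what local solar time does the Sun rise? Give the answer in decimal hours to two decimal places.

6.11 h

cos H_s = −tan(-14.1°) · tan(6.7°) = 0.0295, so H_s = arccos(0.0295) = 88.31°.
Sunrise is at 12 − H_s/15 = 12 − 5.887 = 6.113 h local solar time.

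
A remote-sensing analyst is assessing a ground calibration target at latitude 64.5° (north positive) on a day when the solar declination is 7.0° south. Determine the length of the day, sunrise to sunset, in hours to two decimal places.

10.01 hours

cos H_s = −tan(64.5°) · tan(-7.0°) = 0.2574, so H_s = arccos(0.2574) = 75.08°.
Day length = 2 H_s / 15° h⁻¹ = 150.16° / 15 = 10.011 h.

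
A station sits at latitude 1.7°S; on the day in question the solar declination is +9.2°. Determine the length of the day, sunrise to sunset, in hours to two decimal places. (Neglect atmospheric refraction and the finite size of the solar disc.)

The sunset hour angle satisfies cos H_s = −tan φ tan δ = 0.0048, giving H_s = 89.72°.
Day length = 2 H_s / 15° h⁻¹ = 179.44° / 15 = 11.963 h.

11.96 hours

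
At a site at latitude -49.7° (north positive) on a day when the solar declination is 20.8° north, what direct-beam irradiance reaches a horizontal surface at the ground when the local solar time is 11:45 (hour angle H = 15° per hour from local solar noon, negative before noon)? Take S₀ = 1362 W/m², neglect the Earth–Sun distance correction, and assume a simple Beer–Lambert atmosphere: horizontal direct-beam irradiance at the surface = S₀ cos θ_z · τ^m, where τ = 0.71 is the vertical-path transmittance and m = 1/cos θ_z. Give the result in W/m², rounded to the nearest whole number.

162 W/m²

Hour angle H = 15° × (11.75 − 12) = -3.75°.
cos θ_z = sin φ sin δ + cos φ cos δ cos H = (-0.7627)(0.3551) + (0.6468)(0.9348)(0.9979) = 0.3325.
Air mass m = 1/cos θ_z = 1/0.3325 = 3.008; τ^m = 0.71^3.008 = 0.3569.
Surface direct beam = 1362 × 0.3325 × 0.3569 = 161.63 W/m².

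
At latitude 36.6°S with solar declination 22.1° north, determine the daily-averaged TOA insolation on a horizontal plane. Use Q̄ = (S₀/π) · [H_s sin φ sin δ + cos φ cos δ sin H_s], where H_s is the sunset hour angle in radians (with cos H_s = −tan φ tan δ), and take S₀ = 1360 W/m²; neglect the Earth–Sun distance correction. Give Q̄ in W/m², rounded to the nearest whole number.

The sunset hour angle satisfies cos H_s = −tan φ tan δ = 0.3016, giving H_s = 72.45°. In radians, H_s = 1.2645.
H_s sin φ sin δ = 1.2645 × -0.5962 × 0.3762 = -0.2836.
cos φ cos δ sin H_s = 0.8028 × 0.9265 × 0.9535 = 0.7092.
Q̄ = (1360/π) × (-0.2836 + 0.7092) = 432.90 × 0.4256 = 184.24 W/m².

184 W/m²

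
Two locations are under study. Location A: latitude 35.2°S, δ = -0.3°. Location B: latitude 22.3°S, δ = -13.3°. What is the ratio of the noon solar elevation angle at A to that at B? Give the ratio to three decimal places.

0.680

A: 90° − |-35.2 − (-0.3)| = 55.10°.
B: 90° − |-22.3 − (-13.3)| = 81.00°.
Ratio A/B = 55.1000 / 81.0000 = 0.6802.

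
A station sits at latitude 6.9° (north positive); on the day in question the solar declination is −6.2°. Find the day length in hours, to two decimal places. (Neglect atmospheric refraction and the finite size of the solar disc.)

11.90 hours

cos H_s = −tan(6.9°) · tan(-6.2°) = 0.0131, so H_s = arccos(0.0131) = 89.25°.
Day length = 2 H_s / 15° h⁻¹ = 178.50° / 15 = 11.900 h.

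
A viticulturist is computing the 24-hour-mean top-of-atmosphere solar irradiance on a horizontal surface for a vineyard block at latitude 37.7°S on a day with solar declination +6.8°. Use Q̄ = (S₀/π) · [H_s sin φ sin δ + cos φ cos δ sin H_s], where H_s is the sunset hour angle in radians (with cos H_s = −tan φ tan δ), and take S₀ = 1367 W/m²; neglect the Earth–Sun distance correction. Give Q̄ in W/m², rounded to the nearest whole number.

−tan φ tan δ = −(-0.7729)(0.1192) = 0.0921; H_s = arccos(0.0921) = 84.72°. In radians, H_s = 1.4786.
H_s sin φ sin δ = 1.4786 × -0.6115 × 0.1184 = -0.1071.
cos φ cos δ sin H_s = 0.7912 × 0.9930 × 0.9958 = 0.7824.
Q̄ = (1367/π) × (-0.1071 + 0.7824) = 435.13 × 0.6753 = 293.84 W/m².

294 W/m²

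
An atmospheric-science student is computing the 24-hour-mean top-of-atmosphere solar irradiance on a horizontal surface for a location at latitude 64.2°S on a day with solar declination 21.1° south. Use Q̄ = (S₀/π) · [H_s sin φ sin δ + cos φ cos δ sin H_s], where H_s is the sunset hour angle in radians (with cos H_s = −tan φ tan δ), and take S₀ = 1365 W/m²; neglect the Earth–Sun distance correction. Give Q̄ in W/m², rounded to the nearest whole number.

cos H_s = −tan(-64.2°) · tan(-21.1°) = -0.7982, so H_s = arccos(-0.7982) = 142.96°. In radians, H_s = 2.4951.
H_s sin φ sin δ = 2.4951 × -0.9003 × -0.3600 = 0.8087.
cos φ cos δ sin H_s = 0.4352 × 0.9330 × 0.6024 = 0.2446.
Q̄ = (1365/π) × (0.8087 + 0.2446) = 434.49 × 1.0533 = 457.65 W/m².

458 W/m²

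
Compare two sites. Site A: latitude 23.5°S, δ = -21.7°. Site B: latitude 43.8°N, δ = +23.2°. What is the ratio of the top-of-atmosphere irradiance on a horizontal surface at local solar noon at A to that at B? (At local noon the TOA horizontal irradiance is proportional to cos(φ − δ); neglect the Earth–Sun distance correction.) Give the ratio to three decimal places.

1.068

A: cos θ_z = cos(-23.5° − (-21.7°)) = 0.9995.
B: cos θ_z = cos(43.8° − (23.2°)) = 0.9361.
Ratio A/B = 0.9995 / 0.9361 = 1.0677.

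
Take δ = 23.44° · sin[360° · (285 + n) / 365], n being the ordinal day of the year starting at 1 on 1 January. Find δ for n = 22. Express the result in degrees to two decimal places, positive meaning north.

360 × (285 + 22) / 365 = 302.795°; sin(302.795°) = -0.8406.
δ = 23.44 × -0.8406 = -19.704° ≈ -19.70°.

-19.70°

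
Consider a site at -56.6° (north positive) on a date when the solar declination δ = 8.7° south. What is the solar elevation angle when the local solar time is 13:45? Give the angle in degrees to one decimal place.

37.9°

Hour angle H = 15° × (13.75 − 12) = 26.25°.
cos θ_z = sin(-56.6°) sin(-8.7°) + cos(-56.6°) cos(-8.7°) cos(26.25°) = 0.1263 + 0.4880 = 0.6143.
θ_z = arccos(0.6143) = 52.10°, so the elevation is 90° − 52.10° = 37.90°.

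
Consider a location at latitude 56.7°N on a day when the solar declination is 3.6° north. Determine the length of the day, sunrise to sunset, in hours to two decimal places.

−tan φ tan δ = −(1.5224)(0.0629) = -0.0958; H_s = arccos(-0.0958) = 95.50°.
Day length = 2 H_s / 15° h⁻¹ = 191.00° / 15 = 12.733 h.

12.73 hours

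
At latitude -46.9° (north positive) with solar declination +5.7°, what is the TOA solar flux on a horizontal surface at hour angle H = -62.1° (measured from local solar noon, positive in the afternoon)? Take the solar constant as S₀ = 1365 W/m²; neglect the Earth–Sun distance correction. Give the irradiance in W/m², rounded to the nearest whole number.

cos θ_z = sin(-46.9°) sin(5.7°) + cos(-46.9°) cos(5.7°) cos(-62.10°) = -0.0725 + 0.3181 = 0.2456.
Top-of-atmosphere irradiance = S₀ cos θ_z = 1365 × 0.2456 = 335.24 W/m².

335 W/m²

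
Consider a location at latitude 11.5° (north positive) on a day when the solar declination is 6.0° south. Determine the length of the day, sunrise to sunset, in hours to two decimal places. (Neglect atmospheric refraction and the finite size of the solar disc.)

The sunset hour angle satisfies cos H_s = −tan φ tan δ = 0.0214, giving H_s = 88.77°.
Day length = 2 H_s / 15° h⁻¹ = 177.54° / 15 = 11.836 h.

11.84 hours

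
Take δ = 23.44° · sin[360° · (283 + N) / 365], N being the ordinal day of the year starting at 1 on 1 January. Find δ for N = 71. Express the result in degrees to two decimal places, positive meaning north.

-4.41°

360 × (283 + 71) / 365 = 349.151°; sin(349.151°) = -0.1882.
δ = 23.44 × -0.1882 = -4.411° ≈ -4.41°.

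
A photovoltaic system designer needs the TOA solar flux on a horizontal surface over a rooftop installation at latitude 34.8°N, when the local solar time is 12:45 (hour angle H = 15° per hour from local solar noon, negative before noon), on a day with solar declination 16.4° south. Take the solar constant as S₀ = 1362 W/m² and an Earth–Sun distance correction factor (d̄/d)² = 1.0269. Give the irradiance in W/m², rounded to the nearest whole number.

855 W/m²

Hour angle H = 15° × (12.75 − 12) = 11.25°.
cos θ_z = sin φ sin δ + cos φ cos δ cos H = (0.5707)(-0.2823) + (0.8211)(0.9593)(0.9808) = 0.6114.
Top-of-atmosphere irradiance = S₀ (d̄/d)² cos θ_z = 1362 × 1.0269 × 0.6114 = 855.13 W/m².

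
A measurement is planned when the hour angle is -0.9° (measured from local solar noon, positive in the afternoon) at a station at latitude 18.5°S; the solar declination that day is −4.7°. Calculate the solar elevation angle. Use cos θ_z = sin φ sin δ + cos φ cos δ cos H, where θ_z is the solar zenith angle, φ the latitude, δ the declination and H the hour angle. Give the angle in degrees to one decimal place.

cos θ_z = sin φ sin δ + cos φ cos δ cos H = (-0.3173)(-0.0819) + (0.9483)(0.9966)(0.9999) = 0.9710.
θ_z = arccos(0.9710) = 13.83°, so the elevation is 90° − 13.83° = 76.17°.

76.2°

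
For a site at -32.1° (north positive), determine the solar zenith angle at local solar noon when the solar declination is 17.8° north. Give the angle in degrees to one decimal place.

At local solar noon the hour angle is zero, so the zenith angle is |φ − δ| = |-32.1° − (17.8°)| = 49.9°.

49.9°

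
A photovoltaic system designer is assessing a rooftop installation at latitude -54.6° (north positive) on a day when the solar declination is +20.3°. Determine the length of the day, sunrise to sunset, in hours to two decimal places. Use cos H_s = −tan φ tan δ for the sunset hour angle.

The sunset hour angle satisfies cos H_s = −tan φ tan δ = 0.5205, giving H_s = 58.63°.
Day length = 2 H_s / 15° h⁻¹ = 117.26° / 15 = 7.817 h.

7.82 hours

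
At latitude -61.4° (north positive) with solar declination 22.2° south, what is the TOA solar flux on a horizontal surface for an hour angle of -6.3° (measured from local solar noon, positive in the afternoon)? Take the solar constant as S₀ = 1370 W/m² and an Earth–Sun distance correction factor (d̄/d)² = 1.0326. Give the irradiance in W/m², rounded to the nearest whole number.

With φ = -61.4°, δ = -22.2°, H = -6.30°: sin φ sin δ = 0.3317, cos φ cos δ cos H = 0.4405, so cos θ_z = 0.7722.
Top-of-atmosphere irradiance = S₀ (d̄/d)² cos θ_z = 1370 × 1.0326 × 0.7722 = 1092.40 W/m².

1092 W/m²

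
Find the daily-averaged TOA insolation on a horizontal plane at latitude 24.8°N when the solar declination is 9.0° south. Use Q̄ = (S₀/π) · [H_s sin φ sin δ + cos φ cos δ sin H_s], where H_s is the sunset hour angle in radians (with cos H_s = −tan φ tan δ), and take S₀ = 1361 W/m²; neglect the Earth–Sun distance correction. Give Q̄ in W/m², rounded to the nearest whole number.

−tan φ tan δ = −(0.4621)(-0.1584) = 0.0732; H_s = arccos(0.0732) = 85.80°. In radians, H_s = 1.4975.
H_s sin φ sin δ = 1.4975 × 0.4195 × -0.1564 = -0.0983.
cos φ cos δ sin H_s = 0.9078 × 0.9877 × 0.9973 = 0.8942.
Q̄ = (1361/π) × (-0.0983 + 0.8942) = 433.22 × 0.7959 = 344.80 W/m².

345 W/m²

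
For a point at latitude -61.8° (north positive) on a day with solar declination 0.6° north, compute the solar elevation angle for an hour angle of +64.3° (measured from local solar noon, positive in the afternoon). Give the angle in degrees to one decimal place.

11.3°

cos θ_z = sin(-61.8°) sin(0.6°) + cos(-61.8°) cos(0.6°) cos(64.30°) = -0.0092 + 0.2049 = 0.1957.
θ_z = arccos(0.1957) = 78.71°, so the elevation is 90° − 78.71° = 11.29°.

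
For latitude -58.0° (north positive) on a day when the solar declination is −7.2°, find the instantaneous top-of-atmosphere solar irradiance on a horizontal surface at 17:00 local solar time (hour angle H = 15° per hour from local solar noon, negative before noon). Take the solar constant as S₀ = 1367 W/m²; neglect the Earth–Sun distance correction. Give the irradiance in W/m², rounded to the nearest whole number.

Hour angle H = 15° × (17 − 12) = 75.00°.
cos θ_z = sin φ sin δ + cos φ cos δ cos H = (-0.8480)(-0.1253) + (0.5299)(0.9921)(0.2588) = 0.2423.
Top-of-atmosphere irradiance = S₀ cos θ_z = 1367 × 0.2423 = 331.22 W/m².

331 W/m²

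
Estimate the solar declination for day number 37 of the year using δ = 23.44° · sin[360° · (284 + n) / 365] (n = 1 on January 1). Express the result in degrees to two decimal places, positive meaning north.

360 × (284 + 37) / 365 = 316.603°; sin(316.603°) = -0.6870.
δ = 23.44 × -0.6870 = -16.103° ≈ -16.10°.

-16.10°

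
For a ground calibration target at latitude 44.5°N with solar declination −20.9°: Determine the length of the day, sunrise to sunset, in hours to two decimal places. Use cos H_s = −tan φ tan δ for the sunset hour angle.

9.06 hours

The sunset hour angle satisfies cos H_s = −tan φ tan δ = 0.3753, giving H_s = 67.96°.
Day length = 2 H_s / 15° h⁻¹ = 135.92° / 15 = 9.061 h.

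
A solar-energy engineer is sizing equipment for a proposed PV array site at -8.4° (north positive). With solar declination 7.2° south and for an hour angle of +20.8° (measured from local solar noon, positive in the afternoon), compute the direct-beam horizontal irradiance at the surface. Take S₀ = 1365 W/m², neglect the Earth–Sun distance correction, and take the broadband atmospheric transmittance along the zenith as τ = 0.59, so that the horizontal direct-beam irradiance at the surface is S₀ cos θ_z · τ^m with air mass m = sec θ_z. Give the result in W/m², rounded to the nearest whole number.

727 W/m²

cos θ_z = sin(-8.4°) sin(-7.2°) + cos(-8.4°) cos(-7.2°) cos(20.80°) = 0.0183 + 0.9175 = 0.9358.
Air mass m = 1/cos θ_z = 1/0.9358 = 1.069; τ^m = 0.59^1.069 = 0.5689.
Surface direct beam = 1365 × 0.9358 × 0.5689 = 726.69 W/m².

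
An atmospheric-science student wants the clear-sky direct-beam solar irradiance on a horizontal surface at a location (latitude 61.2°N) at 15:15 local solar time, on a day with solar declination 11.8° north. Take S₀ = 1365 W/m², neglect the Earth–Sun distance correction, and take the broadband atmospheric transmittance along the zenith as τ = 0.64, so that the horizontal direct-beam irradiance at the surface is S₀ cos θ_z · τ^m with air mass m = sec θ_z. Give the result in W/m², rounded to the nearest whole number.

269 W/m²

Hour angle H = 15° × (15.25 − 12) = 48.75°.
cos θ_z = sin(61.2°) sin(11.8°) + cos(61.2°) cos(11.8°) cos(48.75°) = 0.1792 + 0.3109 = 0.4901.
Air mass m = 1/cos θ_z = 1/0.4901 = 2.040; τ^m = 0.64^2.040 = 0.4024.
Surface direct beam = 1365 × 0.4901 × 0.4024 = 269.20 W/m².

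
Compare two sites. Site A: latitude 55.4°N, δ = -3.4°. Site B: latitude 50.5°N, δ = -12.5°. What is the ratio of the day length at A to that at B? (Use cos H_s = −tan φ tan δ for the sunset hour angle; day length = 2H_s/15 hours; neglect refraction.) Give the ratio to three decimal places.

1.143

A: H_s = arccos(−tan 55.4° · tan -3.4°) = 85.06°, so 2H_s/15 = 11.3413 h.
B: H_s = arccos(−tan 50.5° · tan -12.5°) = 74.40°, so 2H_s/15 = 9.9200 h.
Ratio A/B = 11.3413 / 9.9200 = 1.1433.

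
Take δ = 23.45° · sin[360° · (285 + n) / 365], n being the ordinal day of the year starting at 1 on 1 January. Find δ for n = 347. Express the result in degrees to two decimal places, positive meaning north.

-23.29°

360 × (285 + 347) / 365 = 623.342°; sin(623.342°) = -0.9933.
δ = 23.45 × -0.9933 = -23.293° ≈ -23.29°.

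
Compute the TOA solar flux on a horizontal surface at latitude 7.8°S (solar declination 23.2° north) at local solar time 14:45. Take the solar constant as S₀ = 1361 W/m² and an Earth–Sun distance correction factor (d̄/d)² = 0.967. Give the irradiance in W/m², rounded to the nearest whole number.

Hour angle H = 15° × (14.75 − 12) = 41.25°.
cos θ_z = sin(-7.8°) sin(23.2°) + cos(-7.8°) cos(23.2°) cos(41.25°) = -0.0535 + 0.6846 = 0.6311.
Top-of-atmosphere irradiance = S₀ (d̄/d)² cos θ_z = 1361 × 0.967 × 0.6311 = 830.58 W/m².

831 W/m²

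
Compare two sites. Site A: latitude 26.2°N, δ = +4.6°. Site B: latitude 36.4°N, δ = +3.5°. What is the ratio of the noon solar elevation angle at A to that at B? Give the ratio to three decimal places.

1.198

A: 90° − |26.2 − (4.6)| = 68.40°.
B: 90° − |36.4 − (3.5)| = 57.10°.
Ratio A/B = 68.4000 / 57.1000 = 1.1979.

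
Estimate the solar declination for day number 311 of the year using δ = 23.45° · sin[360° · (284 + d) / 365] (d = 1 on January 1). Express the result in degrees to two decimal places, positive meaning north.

-17.11°

360 × (284 + 311) / 365 = 586.849°; sin(586.849°) = -0.7296.
δ = 23.45 × -0.7296 = -17.109° ≈ -17.11°.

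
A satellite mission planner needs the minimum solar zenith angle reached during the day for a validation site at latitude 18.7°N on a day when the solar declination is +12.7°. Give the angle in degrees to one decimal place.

At local solar noon the hour angle is zero, so the zenith angle is |φ − δ| = |18.7° − (12.7°)| = 6.0°.

6.0°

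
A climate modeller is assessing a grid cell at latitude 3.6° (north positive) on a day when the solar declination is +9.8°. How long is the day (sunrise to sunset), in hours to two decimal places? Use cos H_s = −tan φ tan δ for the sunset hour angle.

The sunset hour angle satisfies cos H_s = −tan φ tan δ = -0.0109, giving H_s = 90.62°.
Day length = 2 H_s / 15° h⁻¹ = 181.24° / 15 = 12.083 h.

12.08 hours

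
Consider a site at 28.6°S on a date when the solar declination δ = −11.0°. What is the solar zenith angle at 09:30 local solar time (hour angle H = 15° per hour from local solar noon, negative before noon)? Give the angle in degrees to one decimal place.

Hour angle H = 15° × (9.5 − 12) = -37.50°.
With φ = -28.6°, δ = -11.0°, H = -37.50°: sin φ sin δ = 0.0913, cos φ cos δ cos H = 0.6838, so cos θ_z = 0.7751.
θ_z = arccos(0.7751) = 39.19°.

39.2°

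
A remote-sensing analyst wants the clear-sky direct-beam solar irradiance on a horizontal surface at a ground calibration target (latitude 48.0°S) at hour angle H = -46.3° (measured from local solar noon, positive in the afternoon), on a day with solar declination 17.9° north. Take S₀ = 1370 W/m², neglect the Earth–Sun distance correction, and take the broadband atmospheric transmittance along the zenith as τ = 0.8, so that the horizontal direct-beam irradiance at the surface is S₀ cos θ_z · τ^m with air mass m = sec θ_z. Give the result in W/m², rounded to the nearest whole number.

101 W/m²

With φ = -48.0°, δ = 17.9°, H = -46.30°: sin φ sin δ = -0.2284, cos φ cos δ cos H = 0.4399, so cos θ_z = 0.2115.
Air mass m = 1/cos θ_z = 1/0.2115 = 4.728; τ^m = 0.8^4.728 = 0.3482.
Surface direct beam = 1370 × 0.2115 × 0.3482 = 100.89 W/m².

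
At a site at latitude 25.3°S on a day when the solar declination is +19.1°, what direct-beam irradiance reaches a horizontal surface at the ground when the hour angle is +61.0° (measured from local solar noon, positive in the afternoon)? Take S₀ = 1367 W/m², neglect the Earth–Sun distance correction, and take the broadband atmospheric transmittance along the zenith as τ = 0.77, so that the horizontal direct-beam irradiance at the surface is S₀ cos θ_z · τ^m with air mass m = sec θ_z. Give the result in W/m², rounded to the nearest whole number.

With φ = -25.3°, δ = 19.1°, H = 61.00°: sin φ sin δ = -0.1398, cos φ cos δ cos H = 0.4142, so cos θ_z = 0.2744.
Air mass m = 1/cos θ_z = 1/0.2744 = 3.644; τ^m = 0.77^3.644 = 0.3858.
Surface direct beam = 1367 × 0.2744 × 0.3858 = 144.72 W/m².

145 W/m²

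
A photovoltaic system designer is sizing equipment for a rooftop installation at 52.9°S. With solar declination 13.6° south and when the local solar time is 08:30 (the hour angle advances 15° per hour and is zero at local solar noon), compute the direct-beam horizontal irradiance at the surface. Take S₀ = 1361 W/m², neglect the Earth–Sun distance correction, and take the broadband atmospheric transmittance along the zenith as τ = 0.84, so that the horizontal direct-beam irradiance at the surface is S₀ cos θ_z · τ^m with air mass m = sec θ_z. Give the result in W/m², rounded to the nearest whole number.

Hour angle H = 15° × (8.5 − 12) = -52.50°.
cos θ_z = sin φ sin δ + cos φ cos δ cos H = (-0.7976)(-0.2351) + (0.6032)(0.9720)(0.6088) = 0.5445.
Air mass m = 1/cos θ_z = 1/0.5445 = 1.837; τ^m = 0.84^1.837 = 0.7259.
Surface direct beam = 1361 × 0.5445 × 0.7259 = 537.94 W/m².

538 W/m²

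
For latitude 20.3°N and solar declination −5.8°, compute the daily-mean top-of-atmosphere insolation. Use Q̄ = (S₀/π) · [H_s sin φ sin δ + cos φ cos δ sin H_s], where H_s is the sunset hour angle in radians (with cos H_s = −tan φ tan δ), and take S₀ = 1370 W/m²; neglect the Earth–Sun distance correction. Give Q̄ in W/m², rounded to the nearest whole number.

383 W/m²

−tan φ tan δ = −(0.3699)(-0.1016) = 0.0376; H_s = arccos(0.0376) = 87.85°. In radians, H_s = 1.5333.
H_s sin φ sin δ = 1.5333 × 0.3469 × -0.1011 = -0.0538.
cos φ cos δ sin H_s = 0.9379 × 0.9949 × 0.9993 = 0.9325.
Q̄ = (1370/π) × (-0.0538 + 0.9325) = 436.08 × 0.8787 = 383.18 W/m².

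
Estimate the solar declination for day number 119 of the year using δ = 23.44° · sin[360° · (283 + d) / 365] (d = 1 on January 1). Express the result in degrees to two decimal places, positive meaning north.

360 × (283 + 119) / 365 = 396.493°; sin(396.493°) = 0.5947.
δ = 23.44 × 0.5947 = 13.940° ≈ +13.94°.

+13.94°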